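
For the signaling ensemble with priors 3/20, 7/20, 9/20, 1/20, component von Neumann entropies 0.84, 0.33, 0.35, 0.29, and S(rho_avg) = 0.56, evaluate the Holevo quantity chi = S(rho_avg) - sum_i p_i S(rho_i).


chi = S(rho) - sum_i p_i * S(rho_i)
Weighted entropy = 3/20 * 0.84 + 7/20 * 0.33 + 9/20 * 0.35 + 1/20 * 0.29
= 0.4135
chi = 0.56 - 0.4135
= 0.1465

0.1465


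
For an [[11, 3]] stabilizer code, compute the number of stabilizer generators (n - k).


For an [[n,k]] stabilizer code:
Number of stabilizer generators = n - k
= 11 - 3
= 8

8


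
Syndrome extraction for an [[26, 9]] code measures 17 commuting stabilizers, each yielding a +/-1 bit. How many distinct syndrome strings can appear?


Each stabilizer generator gives a binary (+1 or -1) measurement outcome.
With 17 independent generators:
Total syndromes = 2^17
= 131072

131072


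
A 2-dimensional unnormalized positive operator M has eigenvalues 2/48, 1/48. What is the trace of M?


tr(M) = sum of eigenvalues
= 2/48 + 1/48
= 3/48
= 0.0625

0.0625


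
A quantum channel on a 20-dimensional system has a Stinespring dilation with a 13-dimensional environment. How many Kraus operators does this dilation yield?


Tracing out the environment in an orthonormal basis {|i>_E} gives Kraus operators K_i = <i|_E U |0>_E.
Number of Kraus operators = dim(H_env) = d_env
= 13

13


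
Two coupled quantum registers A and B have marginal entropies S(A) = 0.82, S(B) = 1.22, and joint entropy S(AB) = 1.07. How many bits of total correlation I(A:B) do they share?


I(A:B) = S(A) + S(B) - S(AB)
= 0.82 + 1.22 - 1.07
= 0.9700

0.9700


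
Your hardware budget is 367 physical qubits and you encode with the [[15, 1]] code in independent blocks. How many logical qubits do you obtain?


Each code block uses 15 physical qubits for 1 logical qubit(s).
Number of complete blocks = floor(367 / 15) = 24
Logical qubits = 24 * 1
= 24

24


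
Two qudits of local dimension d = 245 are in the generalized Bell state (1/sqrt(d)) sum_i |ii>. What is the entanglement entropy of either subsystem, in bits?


For a maximally entangled state in d x d:
S = log2(d) = log2(245)
= 7.9366

7.9366


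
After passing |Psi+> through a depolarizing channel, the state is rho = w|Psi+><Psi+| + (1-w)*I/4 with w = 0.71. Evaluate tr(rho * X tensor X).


|Psi+> = (|01> + |10>)/sqrt(2)
For the pure Bell state, <X_A X_B> = +1 (Bell-state Pauli correlator).
The maximally-mixed part I/4 has tr(I/4 * P tensor P) = 0 for any traceless Pauli P.
So <X_A X_B>_rho = w * (+1) + (1 - w) * 0
= 0.71 * (+1)
= 0.7100

0.7100


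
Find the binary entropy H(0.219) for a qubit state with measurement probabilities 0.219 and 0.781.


S = -p*log2(p) - (1-p)*log2(1-p)
p = 0.2190, 1-p = 0.7810
= -0.2190 * log2(0.2190) - 0.7810 * log2(0.7810)
= -(-0.4798) - (-0.2785)
= 0.7583

0.7583


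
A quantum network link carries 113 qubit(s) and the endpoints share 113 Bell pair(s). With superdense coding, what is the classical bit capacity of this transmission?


Superdense coding allows 2 classical bits per shared entangled pair.
113 pair(s) -> 2 * 113 = 226 classical bits

226


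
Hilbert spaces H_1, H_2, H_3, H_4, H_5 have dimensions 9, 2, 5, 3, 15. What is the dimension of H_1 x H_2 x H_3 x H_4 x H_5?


dim(H_1 x H_2 x H_3 x H_4 x H_5) = 9 * 2 * 5 * 3 * 15
= 18 * 5 * 3 * 15
= 90 * 3 * 15
= 270 * 15
= 4050

4050


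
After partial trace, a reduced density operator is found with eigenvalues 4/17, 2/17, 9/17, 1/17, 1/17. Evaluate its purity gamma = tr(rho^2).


tr(rho^2) = sum of eigenvalues squared
= (4/17)^2 + (2/17)^2 + (9/17)^2 + (1/17)^2 + (1/17)^2
= (16 + 4 + 81 + 1 + 1) / 289
= 103/289
= 0.3564

0.3564


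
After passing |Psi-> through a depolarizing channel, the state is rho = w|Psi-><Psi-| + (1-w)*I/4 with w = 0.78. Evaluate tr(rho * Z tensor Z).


|Psi-> = (|01> - |10>)/sqrt(2)
For the pure Bell state, <Z_A Z_B> = -1 (Bell-state Pauli correlator).
The maximally-mixed part I/4 has tr(I/4 * P tensor P) = 0 for any traceless Pauli P.
So <Z_A Z_B>_rho = w * (-1) + (1 - w) * 0
= 0.78 * (-1)
= -0.7800

-0.7800


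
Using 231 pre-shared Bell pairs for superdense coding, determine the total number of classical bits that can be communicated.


Superdense coding allows 2 classical bits per shared entangled pair.
231 pair(s) -> 2 * 231 = 462 classical bits

462


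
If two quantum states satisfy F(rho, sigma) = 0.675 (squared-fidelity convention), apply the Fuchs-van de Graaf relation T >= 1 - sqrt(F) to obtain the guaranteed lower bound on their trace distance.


Fuchs-van de Graaf (squared-fidelity convention): 1 - sqrt(F) <= T <= sqrt(1 - F).
Lower bound: T >= 1 - sqrt(F)
sqrt(F) = sqrt(0.675) = 0.8216
T >= 1 - 0.8216
T >= 0.1784

0.1784


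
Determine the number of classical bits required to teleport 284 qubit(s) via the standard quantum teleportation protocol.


Quantum teleportation requires 2 classical bits per qubit teleported.
284 qubit(s) -> 2 * 284 = 568 classical bits

568


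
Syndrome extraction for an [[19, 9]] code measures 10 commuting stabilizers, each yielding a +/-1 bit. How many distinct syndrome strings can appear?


Each stabilizer generator gives a binary (+1 or -1) measurement outcome.
With 10 independent generators:
Total syndromes = 2^10
= 1024

1024


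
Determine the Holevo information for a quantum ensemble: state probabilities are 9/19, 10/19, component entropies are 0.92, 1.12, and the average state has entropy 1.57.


chi = S(rho) - sum_i p_i * S(rho_i)
Weighted entropy = 9/19 * 0.92 + 10/19 * 1.12
= 1.0253
chi = 1.57 - 1.0253
= 0.5447

0.5447


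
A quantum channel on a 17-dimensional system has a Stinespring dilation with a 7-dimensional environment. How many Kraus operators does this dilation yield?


Tracing out the environment in an orthonormal basis {|i>_E} gives Kraus operators K_i = <i|_E U |0>_E.
Number of Kraus operators = dim(H_env) = d_env
= 7

7


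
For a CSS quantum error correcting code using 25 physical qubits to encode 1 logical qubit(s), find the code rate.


Code rate R = k/n
= 1/25
= 0.0400

0.0400


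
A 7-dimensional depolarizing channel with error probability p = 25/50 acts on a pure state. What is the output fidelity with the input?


F = (1-p) + p/d
= (1 - 0.5000) + 0.5000/7
= 0.5000 + 0.0714
= 0.5714

0.5714


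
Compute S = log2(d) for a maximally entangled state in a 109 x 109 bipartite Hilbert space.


For a maximally entangled state in d x d:
S = log2(d) = log2(109)
= 6.7682

6.7682


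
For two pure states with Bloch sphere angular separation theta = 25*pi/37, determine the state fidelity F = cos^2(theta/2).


For states separated by angle theta on Bloch sphere:
F = cos^2(theta/2)
theta = 25*pi/37 = 2.1227
theta/2 = 1.0613
cos(theta/2) = 0.4877
F = 0.2378

0.2378


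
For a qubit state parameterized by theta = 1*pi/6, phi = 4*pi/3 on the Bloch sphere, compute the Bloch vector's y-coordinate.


theta = 0.5236, phi = 4.1888
r_y = sin(theta)*sin(phi) = 0.5000 * -0.8660
r_y = -0.4330

-0.4330


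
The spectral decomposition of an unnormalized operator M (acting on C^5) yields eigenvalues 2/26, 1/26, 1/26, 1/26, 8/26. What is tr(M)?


tr(M) = sum of eigenvalues
= 2/26 + 1/26 + 1/26 + 1/26 + 8/26
= 13/26
= 0.5000

0.5000


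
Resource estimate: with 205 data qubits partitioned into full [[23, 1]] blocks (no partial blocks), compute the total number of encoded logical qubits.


Each code block uses 23 physical qubits for 1 logical qubit(s).
Number of complete blocks = floor(205 / 23) = 8
Logical qubits = 8 * 1
= 8

8


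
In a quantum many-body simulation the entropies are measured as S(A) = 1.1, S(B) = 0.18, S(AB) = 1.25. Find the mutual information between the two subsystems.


I(A:B) = S(A) + S(B) - S(AB)
= 1.1 + 0.18 - 1.25
= 0.0300

0.0300


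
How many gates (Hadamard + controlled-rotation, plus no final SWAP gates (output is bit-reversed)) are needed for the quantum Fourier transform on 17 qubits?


Hadamard gates: 17
Controlled rotations: n*(n-1)/2 = 17*16/2 = 136
SWAP gates: 0 (omitted)
Total = 17 + 136
= 153

153


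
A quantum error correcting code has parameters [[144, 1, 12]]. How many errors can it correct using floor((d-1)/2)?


Code parameters: [[144, 1, 12]], distance d = 12.
Number of correctable errors = floor((d-1)/2)
= floor((12 - 1)/2)
= floor(11/2)
= 5

5


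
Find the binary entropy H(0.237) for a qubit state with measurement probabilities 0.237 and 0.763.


S = -p*log2(p) - (1-p)*log2(1-p)
p = 0.2370, 1-p = 0.7630
= -0.2370 * log2(0.2370) - 0.7630 * log2(0.7630)
= -(-0.4923) - (-0.2978)
= 0.7900

0.7900


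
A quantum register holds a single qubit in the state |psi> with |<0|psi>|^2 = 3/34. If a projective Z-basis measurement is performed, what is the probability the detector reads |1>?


|alpha|^2 = 3/34 = 0.0882
|beta|^2 = 1 - 3/34 = 31/34 = 0.9118
P(|1>) = |beta|^2 = 0.9118

0.9118


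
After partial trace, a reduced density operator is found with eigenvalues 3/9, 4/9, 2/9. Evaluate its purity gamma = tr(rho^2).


tr(rho^2) = sum of eigenvalues squared
= (3/9)^2 + (4/9)^2 + (2/9)^2
= (9 + 16 + 4) / 81
= 29/81
= 0.3580

0.3580


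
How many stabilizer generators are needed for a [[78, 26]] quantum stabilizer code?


For an [[n,k]] stabilizer code:
Number of stabilizer generators = n - k
= 78 - 26
= 52

52


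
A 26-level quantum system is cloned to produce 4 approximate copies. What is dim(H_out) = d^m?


Output space = H^(tensor 4) where dim(H) = 26
dim = 26^4
= 676 (after 2 factors)
= 17576 (after 3 factors)
= 456976 (after 4 factors)
= 456976

456976


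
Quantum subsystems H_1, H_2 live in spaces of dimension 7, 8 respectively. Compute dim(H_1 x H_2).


dim(H_1 x H_2) = 7 * 8
= 56

56


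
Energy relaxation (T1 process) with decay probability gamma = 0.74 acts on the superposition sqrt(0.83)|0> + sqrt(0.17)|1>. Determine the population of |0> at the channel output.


For amplitude damping with parameter gamma on state sqrt(a)|0> + sqrt(b)|1>:
alpha^2 = 0.83, beta^2 = 0.17
P(|0>) = alpha^2 + gamma * beta^2
= 0.83 + 0.74 * 0.17
= 0.83 + 0.1258
= 0.9558

0.9558


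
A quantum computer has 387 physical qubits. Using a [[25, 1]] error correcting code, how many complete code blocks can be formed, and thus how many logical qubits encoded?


Each code block uses 25 physical qubits for 1 logical qubit(s).
Number of complete blocks = floor(387 / 25) = 15
Logical qubits = 15 * 1
= 15

15


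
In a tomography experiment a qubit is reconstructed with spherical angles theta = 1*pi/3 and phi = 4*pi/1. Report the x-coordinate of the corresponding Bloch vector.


theta = 1.0472, phi = 12.5664
r_x = sin(theta)*cos(phi) = 0.8660 * 1.0000
r_x = 0.8660

0.8660


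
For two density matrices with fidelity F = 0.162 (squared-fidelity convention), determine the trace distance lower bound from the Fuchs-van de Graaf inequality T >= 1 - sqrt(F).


Fuchs-van de Graaf (squared-fidelity convention): 1 - sqrt(F) <= T <= sqrt(1 - F).
Lower bound: T >= 1 - sqrt(F)
sqrt(F) = sqrt(0.162) = 0.4025
T >= 1 - 0.4025
T >= 0.5975

0.5975


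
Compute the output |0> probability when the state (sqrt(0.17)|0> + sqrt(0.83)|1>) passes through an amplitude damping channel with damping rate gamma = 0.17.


For amplitude damping with parameter gamma on state sqrt(a)|0> + sqrt(b)|1>:
alpha^2 = 0.17, beta^2 = 0.83
P(|0>) = alpha^2 + gamma * beta^2
= 0.17 + 0.17 * 0.83
= 0.17 + 0.1411
= 0.3111

0.3111


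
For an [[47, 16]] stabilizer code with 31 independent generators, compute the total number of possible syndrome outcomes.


Each stabilizer generator gives a binary (+1 or -1) measurement outcome.
With 31 independent generators:
Total syndromes = 2^31
= 2147483648

2147483648


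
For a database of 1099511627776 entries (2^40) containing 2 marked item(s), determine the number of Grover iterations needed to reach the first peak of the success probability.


After j Grover iterations the success probability is P(j) = sin^2((2j+1)*theta), where sin(theta) = sqrt(k/N).
N = 2^40 = 1099511627776, k = 2
sin(theta) = sqrt(k/N) = 1.348699152e-06
theta = arcsin(sqrt(k/N)) = 1.348699152e-06 rad
P(j) reaches its first maximum when (2j+1)*theta is as close as possible to pi/2, i.e. j = round(pi/(4*theta) - 1/2).
pi/(4*theta) - 1/2 = 582337.0525
(For comparison, the common estimate pi/4 * sqrt(N/k) = 582337.5525; the exact maximiser is used here.)
Optimal iterations = 582337

582337


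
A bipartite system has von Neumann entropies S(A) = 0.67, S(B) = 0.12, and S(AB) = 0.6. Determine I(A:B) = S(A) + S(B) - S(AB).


I(A:B) = S(A) + S(B) - S(AB)
= 0.67 + 0.12 - 0.6
= 0.1900

0.1900


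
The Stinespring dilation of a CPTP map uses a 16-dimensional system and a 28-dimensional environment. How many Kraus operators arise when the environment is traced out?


Tracing out the environment in an orthonormal basis {|i>_E} gives Kraus operators K_i = <i|_E U |0>_E.
Number of Kraus operators = dim(H_env) = d_env
= 28

28


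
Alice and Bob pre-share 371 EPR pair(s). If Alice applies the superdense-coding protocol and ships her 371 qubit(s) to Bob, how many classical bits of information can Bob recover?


Superdense coding allows 2 classical bits per shared entangled pair.
371 pair(s) -> 2 * 371 = 742 classical bits

742


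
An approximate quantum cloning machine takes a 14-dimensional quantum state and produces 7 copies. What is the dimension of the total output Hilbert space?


Output space = H^(tensor 7) where dim(H) = 14
dim = 14^7
= 196 (after 2 factors)
= 2744 (after 3 factors)
= 38416 (after 4 factors)
= 537824 (after 5 factors)
= 7529536 (after 6 factors)
= 105413504 (after 7 factors)
= 105413504

105413504


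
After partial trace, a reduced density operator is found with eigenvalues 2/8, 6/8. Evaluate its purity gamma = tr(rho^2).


tr(rho^2) = sum of eigenvalues squared
= (2/8)^2 + (6/8)^2
= (4 + 36) / 64
= 40/64
= 0.6250

0.6250


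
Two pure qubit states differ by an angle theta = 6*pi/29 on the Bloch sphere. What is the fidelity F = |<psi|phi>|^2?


For states separated by angle theta on Bloch sphere:
F = cos^2(theta/2)
theta = 6*pi/29 = 0.6500
theta/2 = 0.3250
cos(theta/2) = 0.9477
F = 0.8980

0.8980


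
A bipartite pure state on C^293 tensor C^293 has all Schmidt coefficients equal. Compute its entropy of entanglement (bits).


For a maximally entangled state in d x d:
S = log2(d) = log2(293)
= 8.1948

8.1948


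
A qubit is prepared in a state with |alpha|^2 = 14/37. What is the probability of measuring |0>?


|alpha|^2 = 14/37 = 0.3784
|beta|^2 = 1 - 14/37 = 23/37 = 0.6216
P(|0>) = |alpha|^2 = 0.3784

0.3784


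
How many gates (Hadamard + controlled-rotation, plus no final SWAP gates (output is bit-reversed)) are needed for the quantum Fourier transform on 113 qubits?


Hadamard gates: 113
Controlled rotations: n*(n-1)/2 = 113*112/2 = 6328
SWAP gates: 0 (omitted)
Total = 113 + 6328
= 6441

6441


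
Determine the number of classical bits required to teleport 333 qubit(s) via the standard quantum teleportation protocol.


Quantum teleportation requires 2 classical bits per qubit teleported.
333 qubit(s) -> 2 * 333 = 666 classical bits

666


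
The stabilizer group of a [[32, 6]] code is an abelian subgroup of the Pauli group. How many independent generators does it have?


For an [[n,k]] stabilizer code:
Number of stabilizer generators = n - k
= 32 - 6
= 26

26


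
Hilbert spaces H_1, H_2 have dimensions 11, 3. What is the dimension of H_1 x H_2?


dim(H_1 x H_2) = 11 * 3
= 33

33


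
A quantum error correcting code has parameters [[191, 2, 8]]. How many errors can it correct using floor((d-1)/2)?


Code parameters: [[191, 2, 8]], distance d = 8.
Number of correctable errors = floor((d-1)/2)
= floor((8 - 1)/2)
= floor(7/2)
= 3

3


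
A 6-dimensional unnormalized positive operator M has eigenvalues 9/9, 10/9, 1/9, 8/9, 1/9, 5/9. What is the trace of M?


tr(M) = sum of eigenvalues
= 9/9 + 10/9 + 1/9 + 8/9 + 1/9 + 5/9
= 34/9
= 3.7778

3.7778


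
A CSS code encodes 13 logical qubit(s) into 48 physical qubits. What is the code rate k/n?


Code rate R = k/n
= 13/48
= 0.2708

0.2708


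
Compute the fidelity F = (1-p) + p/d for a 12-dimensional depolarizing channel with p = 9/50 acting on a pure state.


F = (1-p) + p/d
= (1 - 0.1800) + 0.1800/12
= 0.8200 + 0.0150
= 0.8350

0.8350


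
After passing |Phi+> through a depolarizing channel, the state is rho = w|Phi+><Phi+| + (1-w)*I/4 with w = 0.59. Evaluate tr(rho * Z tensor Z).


|Phi+> = (|00> + |11>)/sqrt(2)
For the pure Bell state, <Z_A Z_B> = +1 (Bell-state Pauli correlator).
The maximally-mixed part I/4 has tr(I/4 * P tensor P) = 0 for any traceless Pauli P.
So <Z_A Z_B>_rho = w * (+1) + (1 - w) * 0
= 0.59 * (+1)
= 0.5900

0.5900


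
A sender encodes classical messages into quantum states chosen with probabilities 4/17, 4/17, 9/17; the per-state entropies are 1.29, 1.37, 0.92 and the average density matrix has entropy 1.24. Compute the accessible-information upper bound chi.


chi = S(rho) - sum_i p_i * S(rho_i)
Weighted entropy = 4/17 * 1.29 + 4/17 * 1.37 + 9/17 * 0.92
= 1.1129
chi = 1.24 - 1.1129
= 0.1271

0.1271


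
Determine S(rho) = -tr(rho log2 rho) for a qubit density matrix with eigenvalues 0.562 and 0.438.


S = -p*log2(p) - (1-p)*log2(1-p)
p = 0.5620, 1-p = 0.4380
= -0.5620 * log2(0.5620) - 0.4380 * log2(0.4380)
= -(-0.4672) - (-0.5217)
= 0.9889

0.9889


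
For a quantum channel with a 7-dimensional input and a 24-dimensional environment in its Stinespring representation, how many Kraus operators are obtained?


Tracing out the environment in an orthonormal basis {|i>_E} gives Kraus operators K_i = <i|_E U |0>_E.
Number of Kraus operators = dim(H_env) = d_env
= 24

24


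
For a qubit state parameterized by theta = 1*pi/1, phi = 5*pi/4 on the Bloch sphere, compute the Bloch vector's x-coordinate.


theta = 3.1416, phi = 3.9270
r_x = sin(theta)*cos(phi) = 0.0000 * -0.7071
r_x = 0.0000

0.0000


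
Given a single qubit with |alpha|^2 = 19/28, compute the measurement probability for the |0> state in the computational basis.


|alpha|^2 = 19/28 = 0.6786
|beta|^2 = 1 - 19/28 = 9/28 = 0.3214
P(|0>) = |alpha|^2 = 0.6786

0.6786


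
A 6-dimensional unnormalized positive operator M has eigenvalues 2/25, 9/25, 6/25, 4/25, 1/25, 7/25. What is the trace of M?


tr(M) = sum of eigenvalues
= 2/25 + 9/25 + 6/25 + 4/25 + 1/25 + 7/25
= 29/25
= 1.1600

1.1600


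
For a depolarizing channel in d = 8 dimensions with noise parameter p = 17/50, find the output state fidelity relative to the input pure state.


F = (1-p) + p/d
= (1 - 0.3400) + 0.3400/8
= 0.6600 + 0.0425
= 0.7025

0.7025


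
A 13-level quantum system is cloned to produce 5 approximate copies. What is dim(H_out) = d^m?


Output space = H^(tensor 5) where dim(H) = 13
dim = 13^5
= 169 (after 2 factors)
= 2197 (after 3 factors)
= 28561 (after 4 factors)
= 371293 (after 5 factors)
= 371293

371293


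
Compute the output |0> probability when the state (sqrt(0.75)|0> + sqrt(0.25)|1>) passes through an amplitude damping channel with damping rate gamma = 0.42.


For amplitude damping with parameter gamma on state sqrt(a)|0> + sqrt(b)|1>:
alpha^2 = 0.75, beta^2 = 0.25
P(|0>) = alpha^2 + gamma * beta^2
= 0.75 + 0.42 * 0.25
= 0.75 + 0.1050
= 0.8550

0.8550


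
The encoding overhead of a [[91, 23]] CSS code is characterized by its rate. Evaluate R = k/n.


Code rate R = k/n
= 23/91
= 0.2527

0.2527


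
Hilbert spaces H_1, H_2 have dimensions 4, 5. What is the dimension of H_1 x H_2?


dim(H_1 x H_2) = 4 * 5
= 20

20


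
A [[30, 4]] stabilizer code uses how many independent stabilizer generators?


For an [[n,k]] stabilizer code:
Number of stabilizer generators = n - k
= 30 - 4
= 26

26


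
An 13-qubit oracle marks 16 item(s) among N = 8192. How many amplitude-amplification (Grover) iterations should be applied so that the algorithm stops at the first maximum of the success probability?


After j Grover iterations the success probability is P(j) = sin^2((2j+1)*theta), where sin(theta) = sqrt(k/N).
N = 2^13 = 8192, k = 16
sin(theta) = sqrt(k/N) = 0.04419417382
theta = arcsin(sqrt(k/N)) = 0.04420857261 rad
P(j) reaches its first maximum when (2j+1)*theta is as close as possible to pi/2, i.e. j = round(pi/(4*theta) - 1/2).
pi/(4*theta) - 1/2 = 17.2657
(For comparison, the common estimate pi/4 * sqrt(N/k) = 17.7715; the exact maximiser is used here.)
Optimal iterations = 17

17


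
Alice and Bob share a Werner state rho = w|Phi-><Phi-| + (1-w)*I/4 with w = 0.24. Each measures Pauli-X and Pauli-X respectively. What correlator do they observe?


|Phi-> = (|00> - |11>)/sqrt(2)
For the pure Bell state, <X_A X_B> = -1 (Bell-state Pauli correlator).
The maximally-mixed part I/4 has tr(I/4 * P tensor P) = 0 for any traceless Pauli P.
So <X_A X_B>_rho = w * (-1) + (1 - w) * 0
= 0.24 * (-1)
= -0.2400

-0.2400


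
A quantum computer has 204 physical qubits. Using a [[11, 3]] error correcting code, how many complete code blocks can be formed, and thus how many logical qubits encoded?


Each code block uses 11 physical qubits for 3 logical qubit(s).
Number of complete blocks = floor(204 / 11) = 18
Logical qubits = 18 * 3
= 54

54


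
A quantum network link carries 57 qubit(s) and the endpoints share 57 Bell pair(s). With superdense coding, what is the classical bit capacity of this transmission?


Superdense coding allows 2 classical bits per shared entangled pair.
57 pair(s) -> 2 * 57 = 114 classical bits

114


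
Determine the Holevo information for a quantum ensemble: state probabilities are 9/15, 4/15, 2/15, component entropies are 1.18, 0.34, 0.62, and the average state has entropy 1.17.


chi = S(rho) - sum_i p_i * S(rho_i)
Weighted entropy = 9/15 * 1.18 + 4/15 * 0.34 + 2/15 * 0.62
= 0.8813
chi = 1.17 - 0.8813
= 0.2887

0.2887


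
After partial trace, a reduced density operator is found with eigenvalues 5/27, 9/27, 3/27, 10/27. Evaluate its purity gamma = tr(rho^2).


tr(rho^2) = sum of eigenvalues squared
= (5/27)^2 + (9/27)^2 + (3/27)^2 + (10/27)^2
= (25 + 81 + 9 + 100) / 729
= 215/729
= 0.2949

0.2949


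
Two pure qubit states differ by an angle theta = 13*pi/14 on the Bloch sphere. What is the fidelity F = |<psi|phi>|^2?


For states separated by angle theta on Bloch sphere:
F = cos^2(theta/2)
theta = 13*pi/14 = 2.9172
theta/2 = 1.4586
cos(theta/2) = 0.1120
F = 0.0125

0.0125


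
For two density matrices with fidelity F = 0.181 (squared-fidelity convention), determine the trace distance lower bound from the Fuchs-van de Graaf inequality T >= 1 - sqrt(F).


Fuchs-van de Graaf (squared-fidelity convention): 1 - sqrt(F) <= T <= sqrt(1 - F).
Lower bound: T >= 1 - sqrt(F)
sqrt(F) = sqrt(0.181) = 0.4254
T >= 1 - 0.4254
T >= 0.5746

0.5746


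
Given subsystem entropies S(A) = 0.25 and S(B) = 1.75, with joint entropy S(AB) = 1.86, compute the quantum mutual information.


I(A:B) = S(A) + S(B) - S(AB)
= 0.25 + 1.75 - 1.86
= 0.1400

0.1400


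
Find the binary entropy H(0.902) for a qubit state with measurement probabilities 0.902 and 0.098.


S = -p*log2(p) - (1-p)*log2(1-p)
p = 0.9020, 1-p = 0.0980
= -0.9020 * log2(0.9020) - 0.0980 * log2(0.0980)
= -(-0.1342) - (-0.3284)
= 0.4626

0.4626


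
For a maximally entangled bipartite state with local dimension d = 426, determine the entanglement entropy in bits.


For a maximally entangled state in d x d:
S = log2(d) = log2(426)
= 8.7347

8.7347


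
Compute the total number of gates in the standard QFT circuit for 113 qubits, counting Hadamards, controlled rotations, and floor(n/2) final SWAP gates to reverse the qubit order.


Hadamard gates: 113
Controlled rotations: n*(n-1)/2 = 113*112/2 = 6328
SWAP gates: floor(n/2) = floor(113/2) = 56
Total = 113 + 6328 + 56
= 6497

6497


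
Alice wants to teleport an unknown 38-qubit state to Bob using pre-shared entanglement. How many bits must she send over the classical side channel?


Quantum teleportation requires 2 classical bits per qubit teleported.
38 qubit(s) -> 2 * 38 = 76 classical bits

76


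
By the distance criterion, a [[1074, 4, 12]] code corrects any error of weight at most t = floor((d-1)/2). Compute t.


Code parameters: [[1074, 4, 12]], distance d = 12.
Number of correctable errors = floor((d-1)/2)
= floor((12 - 1)/2)
= floor(11/2)
= 5

5


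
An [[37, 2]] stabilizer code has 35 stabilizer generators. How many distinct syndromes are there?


Each stabilizer generator gives a binary (+1 or -1) measurement outcome.
With 35 independent generators:
Total syndromes = 2^35
= 34359738368

34359738368


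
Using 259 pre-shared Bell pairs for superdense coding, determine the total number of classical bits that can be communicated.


Superdense coding allows 2 classical bits per shared entangled pair.
259 pair(s) -> 2 * 259 = 518 classical bits

518


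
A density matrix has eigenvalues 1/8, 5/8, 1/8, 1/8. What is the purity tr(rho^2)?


tr(rho^2) = sum of eigenvalues squared
= (1/8)^2 + (5/8)^2 + (1/8)^2 + (1/8)^2
= (1 + 25 + 1 + 1) / 64
= 28/64
= 0.4375

0.4375


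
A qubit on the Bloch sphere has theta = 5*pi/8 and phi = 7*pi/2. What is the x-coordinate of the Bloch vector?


theta = 1.9635, phi = 10.9956
r_x = sin(theta)*cos(phi) = 0.9239 * 0.0000
r_x = 0.0000

0.0000


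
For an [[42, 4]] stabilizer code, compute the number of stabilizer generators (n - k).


For an [[n,k]] stabilizer code:
Number of stabilizer generators = n - k
= 42 - 4
= 38

38


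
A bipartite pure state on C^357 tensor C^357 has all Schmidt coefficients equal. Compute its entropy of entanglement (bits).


For a maximally entangled state in d x d:
S = log2(d) = log2(357)
= 8.4798

8.4798


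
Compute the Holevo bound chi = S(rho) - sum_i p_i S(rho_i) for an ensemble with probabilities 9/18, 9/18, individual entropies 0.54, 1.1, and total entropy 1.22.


chi = S(rho) - sum_i p_i * S(rho_i)
Weighted entropy = 9/18 * 0.54 + 9/18 * 1.1
= 0.8200
chi = 1.22 - 0.8200
= 0.4000

0.4000


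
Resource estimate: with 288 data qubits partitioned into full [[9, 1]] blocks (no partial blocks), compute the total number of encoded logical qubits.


Each code block uses 9 physical qubits for 1 logical qubit(s).
Number of complete blocks = floor(288 / 9) = 32
Logical qubits = 32 * 1
= 32

32


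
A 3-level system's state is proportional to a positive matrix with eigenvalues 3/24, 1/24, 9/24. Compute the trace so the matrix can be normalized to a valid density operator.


tr(M) = sum of eigenvalues
= 3/24 + 1/24 + 9/24
= 13/24
= 0.5417

0.5417


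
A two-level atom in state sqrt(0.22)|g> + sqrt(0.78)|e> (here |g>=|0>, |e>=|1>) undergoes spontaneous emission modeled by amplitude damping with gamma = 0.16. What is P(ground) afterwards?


For amplitude damping with parameter gamma on state sqrt(a)|0> + sqrt(b)|1>:
alpha^2 = 0.22, beta^2 = 0.78
P(|0>) = alpha^2 + gamma * beta^2
= 0.22 + 0.16 * 0.78
= 0.22 + 0.1248
= 0.3448

0.3448


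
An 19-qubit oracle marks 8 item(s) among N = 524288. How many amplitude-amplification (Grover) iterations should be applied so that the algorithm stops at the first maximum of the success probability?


After j Grover iterations the success probability is P(j) = sin^2((2j+1)*theta), where sin(theta) = sqrt(k/N).
N = 2^19 = 524288, k = 8
sin(theta) = sqrt(k/N) = 0.00390625
theta = arcsin(sqrt(k/N)) = 0.003906259934 rad
P(j) reaches its first maximum when (2j+1)*theta is as close as possible to pi/2, i.e. j = round(pi/(4*theta) - 1/2).
pi/(4*theta) - 1/2 = 200.5614
(For comparison, the common estimate pi/4 * sqrt(N/k) = 201.0619; the exact maximiser is used here.)
Optimal iterations = 201

201


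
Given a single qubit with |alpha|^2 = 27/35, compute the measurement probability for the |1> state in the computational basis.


|alpha|^2 = 27/35 = 0.7714
|beta|^2 = 1 - 27/35 = 8/35 = 0.2286
P(|1>) = |beta|^2 = 0.2286

0.2286


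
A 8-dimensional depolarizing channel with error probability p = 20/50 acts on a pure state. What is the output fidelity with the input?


F = (1-p) + p/d
= (1 - 0.4000) + 0.4000/8
= 0.6000 + 0.0500
= 0.6500

0.6500


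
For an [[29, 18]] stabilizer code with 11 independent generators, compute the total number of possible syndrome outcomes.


Each stabilizer generator gives a binary (+1 or -1) measurement outcome.
With 11 independent generators:
Total syndromes = 2^11
= 2048

2048


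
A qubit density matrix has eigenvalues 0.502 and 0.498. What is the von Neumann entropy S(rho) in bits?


S = -p*log2(p) - (1-p)*log2(1-p)
p = 0.5020, 1-p = 0.4980
= -0.5020 * log2(0.5020) - 0.4980 * log2(0.4980)
= -(-0.4991) - (-0.5009)
= 1.0000

1.0000


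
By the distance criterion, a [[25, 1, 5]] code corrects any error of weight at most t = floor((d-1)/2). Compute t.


Code parameters: [[25, 1, 5]], distance d = 5.
Number of correctable errors = floor((d-1)/2)
= floor((5 - 1)/2)
= floor(4/2)
= 2

2


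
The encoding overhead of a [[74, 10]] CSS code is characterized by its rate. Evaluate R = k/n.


Code rate R = k/n
= 10/74
= 0.1351

0.1351


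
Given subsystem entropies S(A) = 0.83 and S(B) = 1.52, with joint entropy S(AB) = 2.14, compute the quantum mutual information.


I(A:B) = S(A) + S(B) - S(AB)
= 0.83 + 1.52 - 2.14
= 0.2100

0.2100


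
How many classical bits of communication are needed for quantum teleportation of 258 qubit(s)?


Quantum teleportation requires 2 classical bits per qubit teleported.
258 qubit(s) -> 2 * 258 = 516 classical bits

516


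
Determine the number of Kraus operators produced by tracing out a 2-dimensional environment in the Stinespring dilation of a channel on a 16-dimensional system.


Tracing out the environment in an orthonormal basis {|i>_E} gives Kraus operators K_i = <i|_E U |0>_E.
Number of Kraus operators = dim(H_env) = d_env
= 2

2


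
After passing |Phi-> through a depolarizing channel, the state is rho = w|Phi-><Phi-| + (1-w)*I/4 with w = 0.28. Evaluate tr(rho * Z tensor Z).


|Phi-> = (|00> - |11>)/sqrt(2)
For the pure Bell state, <Z_A Z_B> = +1 (Bell-state Pauli correlator).
The maximally-mixed part I/4 has tr(I/4 * P tensor P) = 0 for any traceless Pauli P.
So <Z_A Z_B>_rho = w * (+1) + (1 - w) * 0
= 0.28 * (+1)
= 0.2800

0.2800


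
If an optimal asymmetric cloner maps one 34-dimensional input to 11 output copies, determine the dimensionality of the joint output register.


Output space = H^(tensor 11) where dim(H) = 34
dim = 34^11
= 1156 (after 2 factors)
= 39304 (after 3 factors)
= 1336336 (after 4 factors)
= 45435424 (after 5 factors)
= 1544804416 (after 6 factors)
= 52523350144 (after 7 factors)
= 1785793904896 (after 8 factors)
= 60716992766464 (after 9 factors)
= 2064377754059776 (after 10 factors)
= 70188843638032384 (after 11 factors)
= 70188843638032384

70188843638032384


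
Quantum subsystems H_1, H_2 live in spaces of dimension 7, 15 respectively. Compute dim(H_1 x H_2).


dim(H_1 x H_2) = 7 * 15
= 105

105


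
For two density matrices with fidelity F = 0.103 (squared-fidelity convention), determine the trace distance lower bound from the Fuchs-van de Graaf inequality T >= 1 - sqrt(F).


Fuchs-van de Graaf (squared-fidelity convention): 1 - sqrt(F) <= T <= sqrt(1 - F).
Lower bound: T >= 1 - sqrt(F)
sqrt(F) = sqrt(0.103) = 0.3209
T >= 1 - 0.3209
T >= 0.6791

0.6791


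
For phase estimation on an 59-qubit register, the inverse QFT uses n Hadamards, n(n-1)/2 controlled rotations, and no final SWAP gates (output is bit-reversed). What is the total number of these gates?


Hadamard gates: 59
Controlled rotations: n*(n-1)/2 = 59*58/2 = 1711
SWAP gates: 0 (omitted)
Total = 59 + 1711
= 1770

1770


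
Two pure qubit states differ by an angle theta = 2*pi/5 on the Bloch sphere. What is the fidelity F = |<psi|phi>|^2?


For states separated by angle theta on Bloch sphere:
F = cos^2(theta/2)
theta = 2*pi/5 = 1.2566
theta/2 = 0.6283
cos(theta/2) = 0.8090
F = 0.6545

0.6545


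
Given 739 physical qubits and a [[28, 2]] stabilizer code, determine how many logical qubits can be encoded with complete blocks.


Each code block uses 28 physical qubits for 2 logical qubit(s).
Number of complete blocks = floor(739 / 28) = 26
Logical qubits = 26 * 2
= 52

52


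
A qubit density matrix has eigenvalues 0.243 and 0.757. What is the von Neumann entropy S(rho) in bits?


S = -p*log2(p) - (1-p)*log2(1-p)
p = 0.2430, 1-p = 0.7570
= -0.2430 * log2(0.2430) - 0.7570 * log2(0.7570)
= -(-0.4960) - (-0.3040)
= 0.8000

0.8000


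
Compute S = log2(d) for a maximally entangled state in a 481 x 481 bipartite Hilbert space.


For a maximally entangled state in d x d:
S = log2(d) = log2(481)
= 8.9099

8.9099


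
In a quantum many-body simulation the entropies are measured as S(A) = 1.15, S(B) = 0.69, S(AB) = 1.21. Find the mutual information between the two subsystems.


I(A:B) = S(A) + S(B) - S(AB)
= 1.15 + 0.69 - 1.21
= 0.6300

0.6300


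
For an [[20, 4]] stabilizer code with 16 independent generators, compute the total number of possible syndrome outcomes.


Each stabilizer generator gives a binary (+1 or -1) measurement outcome.
With 16 independent generators:
Total syndromes = 2^16
= 65536

65536


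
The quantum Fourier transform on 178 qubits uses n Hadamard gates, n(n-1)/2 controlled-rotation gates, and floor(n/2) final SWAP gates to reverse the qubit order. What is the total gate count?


Hadamard gates: 178
Controlled rotations: n*(n-1)/2 = 178*177/2 = 15753
SWAP gates: floor(n/2) = floor(178/2) = 89
Total = 178 + 15753 + 89
= 16020

16020


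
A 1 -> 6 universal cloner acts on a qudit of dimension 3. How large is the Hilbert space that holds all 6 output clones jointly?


Output space = H^(tensor 6) where dim(H) = 3
dim = 3^6
= 9 (after 2 factors)
= 27 (after 3 factors)
= 81 (after 4 factors)
= 243 (after 5 factors)
= 729 (after 6 factors)
= 729

729


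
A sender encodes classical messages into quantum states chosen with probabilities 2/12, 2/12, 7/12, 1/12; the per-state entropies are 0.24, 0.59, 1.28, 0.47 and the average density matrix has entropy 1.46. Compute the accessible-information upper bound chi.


chi = S(rho) - sum_i p_i * S(rho_i)
Weighted entropy = 2/12 * 0.24 + 2/12 * 0.59 + 7/12 * 1.28 + 1/12 * 0.47
= 0.9242
chi = 1.46 - 0.9242
= 0.5358

0.5358


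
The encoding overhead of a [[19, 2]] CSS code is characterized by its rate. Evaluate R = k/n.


Code rate R = k/n
= 2/19
= 0.1053

0.1053


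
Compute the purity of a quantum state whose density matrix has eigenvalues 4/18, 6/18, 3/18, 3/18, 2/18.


tr(rho^2) = sum of eigenvalues squared
= (4/18)^2 + (6/18)^2 + (3/18)^2 + (3/18)^2 + (2/18)^2
= (16 + 36 + 9 + 9 + 4) / 324
= 74/324
= 0.2284

0.2284


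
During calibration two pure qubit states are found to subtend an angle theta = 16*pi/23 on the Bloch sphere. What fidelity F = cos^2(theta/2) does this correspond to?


For states separated by angle theta on Bloch sphere:
F = cos^2(theta/2)
theta = 16*pi/23 = 2.1855
theta/2 = 1.0927
cos(theta/2) = 0.4601
F = 0.2117

0.2117


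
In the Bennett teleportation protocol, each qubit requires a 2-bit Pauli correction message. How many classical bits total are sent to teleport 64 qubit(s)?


Quantum teleportation requires 2 classical bits per qubit teleported.
64 qubit(s) -> 2 * 64 = 128 classical bits

128


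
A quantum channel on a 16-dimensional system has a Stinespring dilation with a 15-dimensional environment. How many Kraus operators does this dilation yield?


Tracing out the environment in an orthonormal basis {|i>_E} gives Kraus operators K_i = <i|_E U |0>_E.
Number of Kraus operators = dim(H_env) = d_env
= 15

15


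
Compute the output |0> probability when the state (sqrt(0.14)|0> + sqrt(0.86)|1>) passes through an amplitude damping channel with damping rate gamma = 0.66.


For amplitude damping with parameter gamma on state sqrt(a)|0> + sqrt(b)|1>:
alpha^2 = 0.14, beta^2 = 0.86
P(|0>) = alpha^2 + gamma * beta^2
= 0.14 + 0.66 * 0.86
= 0.14 + 0.5676
= 0.7076

0.7076


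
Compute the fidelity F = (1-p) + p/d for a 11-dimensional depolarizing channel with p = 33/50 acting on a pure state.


F = (1-p) + p/d
= (1 - 0.6600) + 0.6600/11
= 0.3400 + 0.0600
= 0.4000

0.4000


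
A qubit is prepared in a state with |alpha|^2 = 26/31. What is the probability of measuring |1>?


|alpha|^2 = 26/31 = 0.8387
|beta|^2 = 1 - 26/31 = 5/31 = 0.1613
P(|1>) = |beta|^2 = 0.1613

0.1613


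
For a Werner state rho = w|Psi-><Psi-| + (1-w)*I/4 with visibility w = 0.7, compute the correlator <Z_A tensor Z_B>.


|Psi-> = (|01> - |10>)/sqrt(2)
For the pure Bell state, <Z_A Z_B> = -1 (Bell-state Pauli correlator).
The maximally-mixed part I/4 has tr(I/4 * P tensor P) = 0 for any traceless Pauli P.
So <Z_A Z_B>_rho = w * (-1) + (1 - w) * 0
= 0.7 * (-1)
= -0.7000

-0.7000


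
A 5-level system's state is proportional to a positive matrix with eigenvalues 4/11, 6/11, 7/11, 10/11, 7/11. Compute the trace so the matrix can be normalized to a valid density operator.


tr(M) = sum of eigenvalues
= 4/11 + 6/11 + 7/11 + 10/11 + 7/11
= 34/11
= 3.0909

3.0909


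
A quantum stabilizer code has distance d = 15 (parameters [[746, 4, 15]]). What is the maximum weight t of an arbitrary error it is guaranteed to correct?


Code parameters: [[746, 4, 15]], distance d = 15.
Number of correctable errors = floor((d-1)/2)
= floor((15 - 1)/2)
= floor(14/2)
= 7

7


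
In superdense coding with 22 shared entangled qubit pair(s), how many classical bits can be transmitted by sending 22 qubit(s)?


Superdense coding allows 2 classical bits per shared entangled pair.
22 pair(s) -> 2 * 22 = 44 classical bits

44


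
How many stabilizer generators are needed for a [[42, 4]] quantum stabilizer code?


For an [[n,k]] stabilizer code:
Number of stabilizer generators = n - k
= 42 - 4
= 38

38


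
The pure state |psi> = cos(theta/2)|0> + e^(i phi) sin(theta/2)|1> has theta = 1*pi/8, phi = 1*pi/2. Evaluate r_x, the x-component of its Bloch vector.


theta = 0.3927, phi = 1.5708
r_x = sin(theta)*cos(phi) = 0.3827 * 0.0000
r_x = 0.0000

0.0000


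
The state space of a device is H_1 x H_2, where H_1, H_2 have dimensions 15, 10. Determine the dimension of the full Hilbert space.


dim(H_1 x H_2) = 15 * 10
= 150

150


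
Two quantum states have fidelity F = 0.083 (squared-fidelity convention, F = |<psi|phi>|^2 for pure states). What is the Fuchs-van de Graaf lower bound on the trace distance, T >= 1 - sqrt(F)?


Fuchs-van de Graaf (squared-fidelity convention): 1 - sqrt(F) <= T <= sqrt(1 - F).
Lower bound: T >= 1 - sqrt(F)
sqrt(F) = sqrt(0.083) = 0.2881
T >= 1 - 0.2881
T >= 0.7119

0.7119


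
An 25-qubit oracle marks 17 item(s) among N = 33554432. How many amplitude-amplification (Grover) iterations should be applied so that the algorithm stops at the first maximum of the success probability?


After j Grover iterations the success probability is P(j) = sin^2((2j+1)*theta), where sin(theta) = sqrt(k/N).
N = 2^25 = 33554432, k = 17
sin(theta) = sqrt(k/N) = 0.00071178612
theta = arcsin(sqrt(k/N)) = 0.0007117861801 rad
P(j) reaches its first maximum when (2j+1)*theta is as close as possible to pi/2, i.e. j = round(pi/(4*theta) - 1/2).
pi/(4*theta) - 1/2 = 1102.9187
(For comparison, the common estimate pi/4 * sqrt(N/k) = 1103.4188; the exact maximiser is used here.)
Optimal iterations = 1103

1103


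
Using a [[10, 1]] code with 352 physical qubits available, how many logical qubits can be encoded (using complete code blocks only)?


Each code block uses 10 physical qubits for 1 logical qubit(s).
Number of complete blocks = floor(352 / 10) = 35
Logical qubits = 35 * 1
= 35

35
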